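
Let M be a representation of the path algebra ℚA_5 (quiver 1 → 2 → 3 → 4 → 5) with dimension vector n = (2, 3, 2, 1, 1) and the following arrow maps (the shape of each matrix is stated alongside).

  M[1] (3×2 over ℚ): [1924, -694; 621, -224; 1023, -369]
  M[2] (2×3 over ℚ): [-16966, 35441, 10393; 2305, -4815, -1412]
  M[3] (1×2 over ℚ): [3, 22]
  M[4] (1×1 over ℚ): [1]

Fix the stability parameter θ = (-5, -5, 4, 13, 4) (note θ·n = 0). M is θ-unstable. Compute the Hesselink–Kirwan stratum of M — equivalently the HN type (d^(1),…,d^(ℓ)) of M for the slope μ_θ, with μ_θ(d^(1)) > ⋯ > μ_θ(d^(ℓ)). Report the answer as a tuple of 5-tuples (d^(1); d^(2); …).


Barcode: M ≅ I[1,3], I[1,5], I[2,2]. HN layers by μ_θ (3 steps, strictly decreasing):
  μ^(1)=17/2; μ^(2)=4; μ^(3)=-5

((0, 0, 0, 1, 1); (0, 0, 2, 0, 0); (2, 3, 0, 0, 0))


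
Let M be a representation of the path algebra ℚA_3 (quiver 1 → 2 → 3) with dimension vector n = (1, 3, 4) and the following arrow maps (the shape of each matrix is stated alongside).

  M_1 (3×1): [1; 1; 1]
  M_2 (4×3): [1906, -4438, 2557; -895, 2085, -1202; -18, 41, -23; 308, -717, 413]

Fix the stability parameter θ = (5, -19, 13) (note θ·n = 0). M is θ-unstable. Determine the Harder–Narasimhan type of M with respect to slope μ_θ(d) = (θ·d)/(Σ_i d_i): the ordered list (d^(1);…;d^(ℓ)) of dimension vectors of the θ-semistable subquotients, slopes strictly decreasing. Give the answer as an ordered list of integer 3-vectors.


Interval decomposition of M: I[1,3], I[2,3]^2, I[3,3].
HN type (ℓ=3): μ^(1)=13; μ^(2)=-7; μ^(3)=-19

((0, 0, 4); (1, 1, 0); (0, 2, 0))


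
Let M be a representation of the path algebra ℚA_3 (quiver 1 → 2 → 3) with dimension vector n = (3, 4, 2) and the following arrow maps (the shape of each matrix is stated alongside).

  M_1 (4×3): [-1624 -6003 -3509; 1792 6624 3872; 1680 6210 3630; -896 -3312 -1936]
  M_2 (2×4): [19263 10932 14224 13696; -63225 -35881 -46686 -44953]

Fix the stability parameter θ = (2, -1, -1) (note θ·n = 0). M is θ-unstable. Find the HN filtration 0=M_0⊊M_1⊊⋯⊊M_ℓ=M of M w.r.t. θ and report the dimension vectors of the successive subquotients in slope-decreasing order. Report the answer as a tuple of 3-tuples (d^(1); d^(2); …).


Barcode: M ≅ I[1,1]^2, I[1,3], I[2,2]^2, I[2,3]. HN layers by μ_θ (3 steps, strictly decreasing):
  μ^(1)=2; μ^(2)=0; μ^(3)=-1

((2, 0, 0); (1, 1, 1); (0, 3, 1))


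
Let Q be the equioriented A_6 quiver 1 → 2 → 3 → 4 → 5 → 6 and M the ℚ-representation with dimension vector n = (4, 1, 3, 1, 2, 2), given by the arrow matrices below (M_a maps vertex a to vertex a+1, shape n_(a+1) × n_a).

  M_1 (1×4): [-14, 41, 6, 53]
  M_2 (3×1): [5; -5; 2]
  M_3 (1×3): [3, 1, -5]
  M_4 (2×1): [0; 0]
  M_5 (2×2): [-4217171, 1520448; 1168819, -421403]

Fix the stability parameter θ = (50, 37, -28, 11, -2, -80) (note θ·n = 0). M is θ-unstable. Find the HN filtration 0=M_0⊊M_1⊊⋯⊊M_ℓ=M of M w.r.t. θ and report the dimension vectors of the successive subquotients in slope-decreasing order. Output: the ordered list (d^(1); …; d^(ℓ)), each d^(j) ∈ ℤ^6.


Barcode: M ≅ I[1,1]^3, I[1,3], I[3,3], I[3,4], I[5,6]^2. HN layers by μ_θ (5 steps, strictly decreasing):
  μ^(1)=50; μ^(2)=59/3; μ^(3)=11; μ^(4)=-28; μ^(5)=-41

((3, 0, 0, 0, 0, 0); (1, 1, 1, 0, 0, 0); (0, 0, 0, 1, 0, 0); (0, 0, 2, 0, 0, 0); (0, 0, 0, 0, 2, 2))


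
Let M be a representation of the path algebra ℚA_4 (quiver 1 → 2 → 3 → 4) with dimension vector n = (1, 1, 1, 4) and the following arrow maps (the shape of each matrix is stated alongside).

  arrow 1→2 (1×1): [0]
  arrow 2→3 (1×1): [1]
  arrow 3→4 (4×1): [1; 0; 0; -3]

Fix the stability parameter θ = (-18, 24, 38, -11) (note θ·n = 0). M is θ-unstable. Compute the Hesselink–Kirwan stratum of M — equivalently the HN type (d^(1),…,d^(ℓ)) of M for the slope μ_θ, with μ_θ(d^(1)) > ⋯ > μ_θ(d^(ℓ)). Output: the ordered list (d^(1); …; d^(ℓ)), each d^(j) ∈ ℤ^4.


Barcode: M ≅ I[1,1], I[2,4], I[4,4]^3. HN layers by μ_θ (3 steps, strictly decreasing):
  μ^(1)=17; μ^(2)=-11; μ^(3)=-18

((0, 1, 1, 1); (0, 0, 0, 3); (1, 0, 0, 0))


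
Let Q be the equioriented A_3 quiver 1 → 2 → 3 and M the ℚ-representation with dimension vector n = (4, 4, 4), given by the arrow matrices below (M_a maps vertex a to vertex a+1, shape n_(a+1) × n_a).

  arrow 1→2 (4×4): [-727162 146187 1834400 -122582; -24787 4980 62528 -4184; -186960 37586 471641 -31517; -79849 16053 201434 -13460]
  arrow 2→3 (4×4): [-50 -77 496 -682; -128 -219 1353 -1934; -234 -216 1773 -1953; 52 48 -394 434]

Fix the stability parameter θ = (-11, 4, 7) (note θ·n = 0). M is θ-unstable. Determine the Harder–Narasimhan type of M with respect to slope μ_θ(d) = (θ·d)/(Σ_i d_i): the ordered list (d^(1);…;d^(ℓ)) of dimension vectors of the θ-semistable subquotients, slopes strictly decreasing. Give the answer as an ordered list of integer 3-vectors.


Via rank(M_{q-1}∘⋯∘M_p): M ≅ I[1,1], I[1,3]^3, I[2,2], I[3,3].
μ_θ-semistable layers: μ^(1)=7; μ^(2)=4; μ^(3)=-11

((0, 0, 4); (0, 4, 0); (4, 0, 0))


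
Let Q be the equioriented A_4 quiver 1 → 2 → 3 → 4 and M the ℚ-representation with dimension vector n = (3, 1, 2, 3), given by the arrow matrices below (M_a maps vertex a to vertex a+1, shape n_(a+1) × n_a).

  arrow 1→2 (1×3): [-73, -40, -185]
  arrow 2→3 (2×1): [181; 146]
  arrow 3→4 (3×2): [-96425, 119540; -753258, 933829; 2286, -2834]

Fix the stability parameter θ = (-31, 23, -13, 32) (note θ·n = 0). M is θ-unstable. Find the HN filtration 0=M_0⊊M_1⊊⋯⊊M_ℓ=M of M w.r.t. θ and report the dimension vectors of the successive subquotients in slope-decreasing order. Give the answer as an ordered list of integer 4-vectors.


Barcode: M ≅ I[1,1]^2, I[1,4], I[3,4], I[4,4]. HN layers by μ_θ (4 steps, strictly decreasing):
  μ^(1)=32; μ^(2)=5; μ^(3)=-13; μ^(4)=-31

((0, 0, 0, 3); (0, 1, 1, 0); (0, 0, 1, 0); (3, 0, 0, 0))


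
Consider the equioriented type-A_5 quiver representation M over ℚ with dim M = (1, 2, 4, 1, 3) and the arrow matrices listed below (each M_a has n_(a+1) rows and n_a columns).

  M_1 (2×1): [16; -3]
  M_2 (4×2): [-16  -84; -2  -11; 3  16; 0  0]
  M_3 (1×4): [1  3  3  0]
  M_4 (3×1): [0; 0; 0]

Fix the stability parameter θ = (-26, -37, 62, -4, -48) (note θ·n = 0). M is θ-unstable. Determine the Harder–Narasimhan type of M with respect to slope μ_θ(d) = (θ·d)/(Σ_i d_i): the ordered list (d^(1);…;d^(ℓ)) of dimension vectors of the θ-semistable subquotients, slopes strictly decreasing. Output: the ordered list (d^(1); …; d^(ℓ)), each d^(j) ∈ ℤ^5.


Interval decomposition of M: I[1,4], I[2,3], I[3,3]^2, I[5,5]^3.
HN type (ℓ=5): μ^(1)=62; μ^(2)=29; μ^(3)=-63/2; μ^(4)=-37; μ^(5)=-48

((0, 0, 3, 0, 0); (0, 0, 1, 1, 0); (1, 1, 0, 0, 0); (0, 1, 0, 0, 0); (0, 0, 0, 0, 3))


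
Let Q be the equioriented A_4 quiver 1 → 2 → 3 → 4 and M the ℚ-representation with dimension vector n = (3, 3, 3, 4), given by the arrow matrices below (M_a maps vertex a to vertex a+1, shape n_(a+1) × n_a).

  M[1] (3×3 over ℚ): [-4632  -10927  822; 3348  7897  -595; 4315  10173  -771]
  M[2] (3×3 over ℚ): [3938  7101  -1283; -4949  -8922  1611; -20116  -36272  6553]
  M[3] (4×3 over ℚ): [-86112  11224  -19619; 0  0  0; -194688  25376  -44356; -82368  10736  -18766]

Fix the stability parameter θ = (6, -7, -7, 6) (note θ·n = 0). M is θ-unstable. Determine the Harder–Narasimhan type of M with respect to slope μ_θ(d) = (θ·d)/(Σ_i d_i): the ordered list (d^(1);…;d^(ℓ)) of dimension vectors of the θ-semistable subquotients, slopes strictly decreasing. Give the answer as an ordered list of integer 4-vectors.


Interval decomposition of M: I[1,3]^2, I[1,4], I[4,4]^3.
HN type (ℓ=2): μ^(1)=6; μ^(2)=-8/3

((0, 0, 0, 4); (3, 3, 3, 0))


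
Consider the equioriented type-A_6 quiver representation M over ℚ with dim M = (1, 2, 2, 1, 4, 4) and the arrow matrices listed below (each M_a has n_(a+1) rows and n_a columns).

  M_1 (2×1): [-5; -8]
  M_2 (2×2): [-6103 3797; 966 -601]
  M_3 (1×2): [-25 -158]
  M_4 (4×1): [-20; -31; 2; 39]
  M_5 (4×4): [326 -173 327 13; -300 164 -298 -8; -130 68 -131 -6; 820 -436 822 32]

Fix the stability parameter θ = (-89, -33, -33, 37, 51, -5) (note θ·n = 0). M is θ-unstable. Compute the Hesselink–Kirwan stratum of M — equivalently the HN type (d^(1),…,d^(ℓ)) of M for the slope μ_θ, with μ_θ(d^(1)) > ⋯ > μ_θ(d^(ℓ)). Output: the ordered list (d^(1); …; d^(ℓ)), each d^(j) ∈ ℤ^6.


Via rank(M_{q-1}∘⋯∘M_p): M ≅ I[1,6], I[2,3], I[5,5]^2, I[5,6], I[6,6]^2.
μ_θ-semistable layers: μ^(1)=51; μ^(2)=83/3; μ^(3)=23; μ^(4)=-5; μ^(5)=-33; μ^(6)=-89

((0, 0, 0, 0, 2, 0); (0, 0, 0, 1, 1, 1); (0, 0, 0, 0, 1, 1); (0, 0, 0, 0, 0, 2); (0, 2, 2, 0, 0, 0); (1, 0, 0, 0, 0, 0))


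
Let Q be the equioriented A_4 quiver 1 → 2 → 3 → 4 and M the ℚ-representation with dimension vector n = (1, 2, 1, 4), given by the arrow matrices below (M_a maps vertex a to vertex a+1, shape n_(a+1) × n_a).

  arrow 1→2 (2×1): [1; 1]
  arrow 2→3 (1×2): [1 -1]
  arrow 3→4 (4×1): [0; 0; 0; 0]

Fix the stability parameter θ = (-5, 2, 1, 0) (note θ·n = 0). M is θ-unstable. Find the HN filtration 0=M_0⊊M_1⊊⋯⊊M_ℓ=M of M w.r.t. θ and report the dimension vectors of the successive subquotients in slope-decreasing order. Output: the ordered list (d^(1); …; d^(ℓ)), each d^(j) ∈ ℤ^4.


Barcode: M ≅ I[1,2], I[2,3], I[4,4]^4. HN layers by μ_θ (4 steps, strictly decreasing):
  μ^(1)=2; μ^(2)=3/2; μ^(3)=0; μ^(4)=-5

((0, 1, 0, 0); (0, 1, 1, 0); (0, 0, 0, 4); (1, 0, 0, 0))


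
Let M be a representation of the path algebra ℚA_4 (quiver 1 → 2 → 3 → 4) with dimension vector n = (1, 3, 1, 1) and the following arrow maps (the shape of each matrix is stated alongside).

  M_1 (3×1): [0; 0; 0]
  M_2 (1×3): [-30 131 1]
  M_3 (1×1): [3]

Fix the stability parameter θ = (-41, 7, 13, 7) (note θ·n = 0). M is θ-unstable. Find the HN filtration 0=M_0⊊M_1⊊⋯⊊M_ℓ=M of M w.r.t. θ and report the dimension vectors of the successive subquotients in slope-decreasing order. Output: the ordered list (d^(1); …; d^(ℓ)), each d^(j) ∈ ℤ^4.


Via rank(M_{q-1}∘⋯∘M_p): M ≅ I[1,1], I[2,2]^2, I[2,4].
μ_θ-semistable layers: μ^(1)=10; μ^(2)=7; μ^(3)=-41

((0, 0, 1, 1); (0, 3, 0, 0); (1, 0, 0, 0))


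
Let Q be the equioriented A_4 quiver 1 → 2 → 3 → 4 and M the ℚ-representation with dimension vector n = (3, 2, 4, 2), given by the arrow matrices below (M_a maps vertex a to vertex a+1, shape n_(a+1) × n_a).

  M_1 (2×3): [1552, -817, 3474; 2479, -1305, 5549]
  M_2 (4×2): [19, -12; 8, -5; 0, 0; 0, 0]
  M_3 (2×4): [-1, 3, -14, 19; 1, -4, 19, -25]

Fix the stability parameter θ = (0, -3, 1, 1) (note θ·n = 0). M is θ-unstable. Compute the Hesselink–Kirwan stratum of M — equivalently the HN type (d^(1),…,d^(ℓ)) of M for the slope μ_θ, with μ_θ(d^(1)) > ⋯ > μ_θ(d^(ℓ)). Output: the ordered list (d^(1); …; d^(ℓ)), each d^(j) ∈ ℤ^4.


Barcode: M ≅ I[1,1], I[1,4]^2, I[3,3]^2. HN layers by μ_θ (3 steps, strictly decreasing):
  μ^(1)=1; μ^(2)=0; μ^(3)=-3/2

((0, 0, 4, 2); (1, 0, 0, 0); (2, 2, 0, 0))


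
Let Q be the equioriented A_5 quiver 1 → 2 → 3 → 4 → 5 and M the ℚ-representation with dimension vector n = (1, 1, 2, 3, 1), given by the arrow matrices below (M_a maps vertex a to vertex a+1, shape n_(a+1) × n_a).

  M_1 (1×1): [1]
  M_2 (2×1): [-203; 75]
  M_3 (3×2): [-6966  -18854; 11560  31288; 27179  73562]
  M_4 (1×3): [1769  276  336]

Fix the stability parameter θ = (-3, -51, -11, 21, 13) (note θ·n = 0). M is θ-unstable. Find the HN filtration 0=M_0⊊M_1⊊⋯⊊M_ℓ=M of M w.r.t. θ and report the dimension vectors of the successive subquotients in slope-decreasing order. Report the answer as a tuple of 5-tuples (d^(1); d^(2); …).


Via rank(M_{q-1}∘⋯∘M_p): M ≅ I[1,4], I[3,5], I[4,4].
μ_θ-semistable layers: μ^(1)=21; μ^(2)=17; μ^(3)=-11; μ^(4)=-27

((0, 0, 0, 2, 0); (0, 0, 0, 1, 1); (0, 0, 2, 0, 0); (1, 1, 0, 0, 0))


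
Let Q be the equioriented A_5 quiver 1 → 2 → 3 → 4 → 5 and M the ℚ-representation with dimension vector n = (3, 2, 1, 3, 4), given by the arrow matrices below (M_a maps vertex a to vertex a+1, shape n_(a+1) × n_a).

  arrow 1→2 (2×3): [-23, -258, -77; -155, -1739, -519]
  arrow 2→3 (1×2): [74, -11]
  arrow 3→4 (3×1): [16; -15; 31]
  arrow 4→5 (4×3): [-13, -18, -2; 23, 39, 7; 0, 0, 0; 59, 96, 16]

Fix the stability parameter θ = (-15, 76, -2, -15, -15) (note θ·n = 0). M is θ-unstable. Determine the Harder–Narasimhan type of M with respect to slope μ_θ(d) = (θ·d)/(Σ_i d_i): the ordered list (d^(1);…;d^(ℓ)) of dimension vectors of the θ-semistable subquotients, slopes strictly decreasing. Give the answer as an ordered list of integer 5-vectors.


Via rank(M_{q-1}∘⋯∘M_p): M ≅ I[1,1], I[1,2], I[1,4], I[4,5]^2, I[5,5]^2.
μ_θ-semistable layers: μ^(1)=76; μ^(2)=59/3; μ^(3)=-15

((0, 1, 0, 0, 0); (0, 1, 1, 1, 0); (3, 0, 0, 2, 4))


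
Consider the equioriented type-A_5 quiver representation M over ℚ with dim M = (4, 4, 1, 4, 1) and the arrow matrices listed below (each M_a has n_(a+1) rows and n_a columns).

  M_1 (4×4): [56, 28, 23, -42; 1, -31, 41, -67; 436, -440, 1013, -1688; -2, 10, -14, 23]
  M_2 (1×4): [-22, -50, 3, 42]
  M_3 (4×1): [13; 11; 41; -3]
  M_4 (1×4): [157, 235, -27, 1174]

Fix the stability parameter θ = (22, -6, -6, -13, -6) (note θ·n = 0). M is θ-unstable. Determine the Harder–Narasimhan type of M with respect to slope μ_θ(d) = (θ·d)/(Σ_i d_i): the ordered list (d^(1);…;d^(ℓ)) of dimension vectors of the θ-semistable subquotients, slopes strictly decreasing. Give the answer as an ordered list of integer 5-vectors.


Via rank(M_{q-1}∘⋯∘M_p): M ≅ I[1,1], I[1,2]^2, I[1,5], I[2,2], I[4,4]^3.
μ_θ-semistable layers: μ^(1)=22; μ^(2)=8; μ^(3)=-9/5; μ^(4)=-6; μ^(5)=-13

((1, 0, 0, 0, 0); (2, 2, 0, 0, 0); (1, 1, 1, 1, 1); (0, 1, 0, 0, 0); (0, 0, 0, 3, 0))


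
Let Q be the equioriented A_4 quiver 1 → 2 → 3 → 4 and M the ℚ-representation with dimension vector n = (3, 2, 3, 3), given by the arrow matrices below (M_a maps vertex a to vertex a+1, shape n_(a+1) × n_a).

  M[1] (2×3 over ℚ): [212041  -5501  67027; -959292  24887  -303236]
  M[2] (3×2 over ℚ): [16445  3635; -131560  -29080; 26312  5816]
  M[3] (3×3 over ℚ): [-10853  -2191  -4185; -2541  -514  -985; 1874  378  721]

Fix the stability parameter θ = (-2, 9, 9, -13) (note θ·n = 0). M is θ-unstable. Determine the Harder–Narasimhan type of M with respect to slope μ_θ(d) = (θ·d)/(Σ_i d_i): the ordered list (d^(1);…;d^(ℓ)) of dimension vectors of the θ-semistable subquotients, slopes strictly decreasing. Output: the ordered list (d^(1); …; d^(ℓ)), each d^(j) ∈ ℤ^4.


Barcode: M ≅ I[1,1], I[1,2], I[1,4], I[3,4]^2. HN layers by μ_θ (3 steps, strictly decreasing):
  μ^(1)=9; μ^(2)=5/3; μ^(3)=-2

((0, 1, 0, 0); (0, 1, 1, 1); (3, 0, 2, 2))


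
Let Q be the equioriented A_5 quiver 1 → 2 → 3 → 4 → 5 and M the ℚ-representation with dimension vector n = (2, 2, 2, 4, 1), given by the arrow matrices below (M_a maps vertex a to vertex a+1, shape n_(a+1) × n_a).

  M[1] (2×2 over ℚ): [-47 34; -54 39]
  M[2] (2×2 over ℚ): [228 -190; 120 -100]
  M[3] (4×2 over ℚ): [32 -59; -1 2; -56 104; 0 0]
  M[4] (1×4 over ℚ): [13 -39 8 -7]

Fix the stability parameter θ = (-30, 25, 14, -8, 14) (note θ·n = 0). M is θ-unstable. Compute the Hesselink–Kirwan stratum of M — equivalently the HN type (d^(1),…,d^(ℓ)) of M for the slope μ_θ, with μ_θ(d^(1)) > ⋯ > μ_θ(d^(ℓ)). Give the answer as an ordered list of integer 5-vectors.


Interval decomposition of M: I[1,2], I[1,5], I[3,4], I[4,4]^2.
HN type (ℓ=6): μ^(1)=25; μ^(2)=14; μ^(3)=31/3; μ^(4)=3; μ^(5)=-8; μ^(6)=-30

((0, 1, 0, 0, 0); (0, 0, 0, 0, 1); (0, 1, 1, 1, 0); (0, 0, 1, 1, 0); (0, 0, 0, 2, 0); (2, 0, 0, 0, 0))


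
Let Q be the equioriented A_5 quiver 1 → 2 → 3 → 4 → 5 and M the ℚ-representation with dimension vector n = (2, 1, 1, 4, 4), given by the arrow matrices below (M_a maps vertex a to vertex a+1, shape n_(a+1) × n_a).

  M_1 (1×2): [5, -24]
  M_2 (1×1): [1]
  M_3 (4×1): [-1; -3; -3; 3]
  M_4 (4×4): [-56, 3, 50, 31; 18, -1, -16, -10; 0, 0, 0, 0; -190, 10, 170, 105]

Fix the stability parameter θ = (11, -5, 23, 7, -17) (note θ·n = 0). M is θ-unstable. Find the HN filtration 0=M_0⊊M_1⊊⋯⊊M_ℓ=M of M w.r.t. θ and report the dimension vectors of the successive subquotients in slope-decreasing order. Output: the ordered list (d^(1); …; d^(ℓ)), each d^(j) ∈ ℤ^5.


Via rank(M_{q-1}∘⋯∘M_p): M ≅ I[1,1], I[1,5], I[4,4]^2, I[4,5], I[5,5]^2.
μ_θ-semistable layers: μ^(1)=11; μ^(2)=7; μ^(3)=13/3; μ^(4)=3; μ^(5)=-5; μ^(6)=-17

((1, 0, 0, 0, 0); (0, 0, 0, 2, 0); (0, 0, 1, 1, 1); (1, 1, 0, 0, 0); (0, 0, 0, 1, 1); (0, 0, 0, 0, 2))


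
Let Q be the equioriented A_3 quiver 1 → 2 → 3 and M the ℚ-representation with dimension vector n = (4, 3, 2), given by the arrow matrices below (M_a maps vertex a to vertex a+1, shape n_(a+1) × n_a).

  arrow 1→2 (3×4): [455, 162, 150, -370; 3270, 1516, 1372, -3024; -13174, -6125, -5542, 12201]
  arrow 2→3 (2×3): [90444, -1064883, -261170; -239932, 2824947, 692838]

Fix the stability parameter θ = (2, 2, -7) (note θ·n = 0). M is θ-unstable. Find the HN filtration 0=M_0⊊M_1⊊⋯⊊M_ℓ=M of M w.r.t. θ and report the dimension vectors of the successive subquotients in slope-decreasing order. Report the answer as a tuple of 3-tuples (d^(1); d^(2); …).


Interval decomposition of M: I[1,1], I[1,2], I[1,3]^2.
HN type (ℓ=2): μ^(1)=2; μ^(2)=-1

((2, 1, 0); (2, 2, 2))


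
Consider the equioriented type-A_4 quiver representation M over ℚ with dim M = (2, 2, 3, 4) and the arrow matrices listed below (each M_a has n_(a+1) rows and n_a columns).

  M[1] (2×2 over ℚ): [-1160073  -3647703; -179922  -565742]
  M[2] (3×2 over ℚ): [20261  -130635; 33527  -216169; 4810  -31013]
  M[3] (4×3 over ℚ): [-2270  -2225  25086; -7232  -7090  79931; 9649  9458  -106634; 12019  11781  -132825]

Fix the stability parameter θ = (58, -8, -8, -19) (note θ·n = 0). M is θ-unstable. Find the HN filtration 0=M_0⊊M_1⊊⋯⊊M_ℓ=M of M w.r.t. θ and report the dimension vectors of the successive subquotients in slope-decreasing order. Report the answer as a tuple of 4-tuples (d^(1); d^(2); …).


Barcode: M ≅ I[1,1], I[1,4], I[2,4], I[3,4], I[4,4]. HN layers by μ_θ (5 steps, strictly decreasing):
  μ^(1)=58; μ^(2)=23/4; μ^(3)=-35/3; μ^(4)=-27/2; μ^(5)=-19

((1, 0, 0, 0); (1, 1, 1, 1); (0, 1, 1, 1); (0, 0, 1, 1); (0, 0, 0, 1))


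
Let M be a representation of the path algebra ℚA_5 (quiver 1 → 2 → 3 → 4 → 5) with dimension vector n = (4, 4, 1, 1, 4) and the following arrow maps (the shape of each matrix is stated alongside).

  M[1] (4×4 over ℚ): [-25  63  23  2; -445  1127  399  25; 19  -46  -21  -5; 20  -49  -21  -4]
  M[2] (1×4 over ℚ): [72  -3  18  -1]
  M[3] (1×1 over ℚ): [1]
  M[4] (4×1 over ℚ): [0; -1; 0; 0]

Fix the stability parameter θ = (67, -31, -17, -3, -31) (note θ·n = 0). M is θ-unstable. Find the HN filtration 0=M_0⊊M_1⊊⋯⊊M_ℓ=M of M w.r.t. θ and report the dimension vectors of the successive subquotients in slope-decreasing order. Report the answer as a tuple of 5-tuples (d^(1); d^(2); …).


Interval decomposition of M: I[1,2]^3, I[1,5], I[5,5]^3.
HN type (ℓ=3): μ^(1)=18; μ^(2)=-3; μ^(3)=-31

((3, 3, 0, 0, 0); (1, 1, 1, 1, 1); (0, 0, 0, 0, 3))


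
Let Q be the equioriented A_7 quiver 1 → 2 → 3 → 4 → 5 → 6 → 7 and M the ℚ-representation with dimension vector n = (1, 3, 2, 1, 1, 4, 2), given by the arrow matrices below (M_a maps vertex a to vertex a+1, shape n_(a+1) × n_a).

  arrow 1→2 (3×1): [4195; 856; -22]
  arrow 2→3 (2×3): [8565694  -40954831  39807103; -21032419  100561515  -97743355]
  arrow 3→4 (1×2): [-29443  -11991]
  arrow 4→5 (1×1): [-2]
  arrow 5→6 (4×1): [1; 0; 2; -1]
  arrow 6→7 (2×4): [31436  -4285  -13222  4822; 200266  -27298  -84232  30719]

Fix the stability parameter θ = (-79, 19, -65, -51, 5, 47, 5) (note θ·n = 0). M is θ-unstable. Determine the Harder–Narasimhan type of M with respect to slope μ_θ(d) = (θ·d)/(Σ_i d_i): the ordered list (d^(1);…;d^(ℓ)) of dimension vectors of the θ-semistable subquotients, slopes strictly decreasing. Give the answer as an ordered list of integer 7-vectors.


Interval decomposition of M: I[1,7], I[2,2], I[2,3], I[6,6]^2, I[6,7].
HN type (ℓ=7): μ^(1)=47; μ^(2)=26; μ^(3)=19; μ^(4)=5; μ^(5)=-23; μ^(6)=-97/3; μ^(7)=-79

((0, 0, 0, 0, 0, 2, 0); (0, 0, 0, 0, 0, 2, 2); (0, 1, 0, 0, 0, 0, 0); (0, 0, 0, 0, 1, 0, 0); (0, 1, 1, 0, 0, 0, 0); (0, 1, 1, 1, 0, 0, 0); (1, 0, 0, 0, 0, 0, 0))


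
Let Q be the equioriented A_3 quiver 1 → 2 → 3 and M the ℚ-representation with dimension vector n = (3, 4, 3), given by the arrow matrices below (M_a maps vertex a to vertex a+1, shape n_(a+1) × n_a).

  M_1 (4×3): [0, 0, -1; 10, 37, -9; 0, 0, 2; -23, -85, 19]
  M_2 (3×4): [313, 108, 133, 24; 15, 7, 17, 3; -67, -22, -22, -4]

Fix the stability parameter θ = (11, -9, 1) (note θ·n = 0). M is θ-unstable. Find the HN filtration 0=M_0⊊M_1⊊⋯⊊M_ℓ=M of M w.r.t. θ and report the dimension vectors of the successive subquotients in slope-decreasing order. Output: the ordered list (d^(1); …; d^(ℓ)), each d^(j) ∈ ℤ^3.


Barcode: M ≅ I[1,3]^3, I[2,2]. HN layers by μ_θ (2 steps, strictly decreasing):
  μ^(1)=1; μ^(2)=-9

((3, 3, 3); (0, 1, 0))


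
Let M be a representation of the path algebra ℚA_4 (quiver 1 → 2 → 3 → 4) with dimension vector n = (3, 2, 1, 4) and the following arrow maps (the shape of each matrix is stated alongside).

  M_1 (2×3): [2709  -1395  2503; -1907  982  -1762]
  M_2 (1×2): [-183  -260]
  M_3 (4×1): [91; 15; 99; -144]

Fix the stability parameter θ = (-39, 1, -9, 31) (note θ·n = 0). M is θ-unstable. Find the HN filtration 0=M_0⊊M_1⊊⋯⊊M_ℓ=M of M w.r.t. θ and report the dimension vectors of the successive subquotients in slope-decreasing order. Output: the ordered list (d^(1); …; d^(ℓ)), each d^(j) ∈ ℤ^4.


Interval decomposition of M: I[1,1], I[1,2], I[1,4], I[4,4]^3.
HN type (ℓ=4): μ^(1)=31; μ^(2)=1; μ^(3)=-4; μ^(4)=-39

((0, 0, 0, 4); (0, 1, 0, 0); (0, 1, 1, 0); (3, 0, 0, 0))


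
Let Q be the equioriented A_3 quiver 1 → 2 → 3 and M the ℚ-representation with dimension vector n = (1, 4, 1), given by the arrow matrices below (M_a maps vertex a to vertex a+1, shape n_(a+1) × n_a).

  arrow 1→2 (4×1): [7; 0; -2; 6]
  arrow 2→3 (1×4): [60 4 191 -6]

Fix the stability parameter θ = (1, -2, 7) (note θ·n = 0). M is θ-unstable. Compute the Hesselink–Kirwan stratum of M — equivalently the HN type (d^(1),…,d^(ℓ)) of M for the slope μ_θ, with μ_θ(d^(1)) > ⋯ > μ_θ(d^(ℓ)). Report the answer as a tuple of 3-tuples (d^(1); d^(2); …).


Interval decomposition of M: I[1,3], I[2,2]^3.
HN type (ℓ=3): μ^(1)=7; μ^(2)=-1/2; μ^(3)=-2

((0, 0, 1); (1, 1, 0); (0, 3, 0))


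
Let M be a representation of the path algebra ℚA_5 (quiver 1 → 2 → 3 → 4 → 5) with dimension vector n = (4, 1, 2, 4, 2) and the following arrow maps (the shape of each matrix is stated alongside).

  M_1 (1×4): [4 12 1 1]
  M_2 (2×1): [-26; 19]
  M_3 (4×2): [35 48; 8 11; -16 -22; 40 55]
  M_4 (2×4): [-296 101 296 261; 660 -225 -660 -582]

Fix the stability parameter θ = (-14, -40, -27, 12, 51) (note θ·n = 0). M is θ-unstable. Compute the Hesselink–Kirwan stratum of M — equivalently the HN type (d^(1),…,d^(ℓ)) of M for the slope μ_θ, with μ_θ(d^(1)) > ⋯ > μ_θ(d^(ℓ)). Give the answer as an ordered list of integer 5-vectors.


Barcode: M ≅ I[1,1]^3, I[1,5], I[3,4], I[4,4], I[4,5]. HN layers by μ_θ (4 steps, strictly decreasing):
  μ^(1)=51; μ^(2)=12; μ^(3)=-14; μ^(4)=-27

((0, 0, 0, 0, 2); (0, 0, 0, 4, 0); (3, 0, 0, 0, 0); (1, 1, 2, 0, 0))


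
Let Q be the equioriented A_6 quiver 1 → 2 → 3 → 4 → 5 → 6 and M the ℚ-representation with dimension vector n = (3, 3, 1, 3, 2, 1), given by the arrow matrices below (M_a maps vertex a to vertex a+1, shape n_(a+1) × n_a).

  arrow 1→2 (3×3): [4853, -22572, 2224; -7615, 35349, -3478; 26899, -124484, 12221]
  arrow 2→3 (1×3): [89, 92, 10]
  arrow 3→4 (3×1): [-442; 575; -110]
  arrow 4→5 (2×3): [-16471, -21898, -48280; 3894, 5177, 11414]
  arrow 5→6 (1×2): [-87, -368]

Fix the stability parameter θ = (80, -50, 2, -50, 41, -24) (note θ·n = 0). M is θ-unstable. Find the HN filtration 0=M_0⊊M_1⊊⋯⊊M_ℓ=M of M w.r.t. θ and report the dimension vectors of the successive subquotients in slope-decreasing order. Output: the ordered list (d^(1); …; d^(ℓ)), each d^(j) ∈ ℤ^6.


Interval decomposition of M: I[1,2]^2, I[1,5], I[4,4], I[4,6].
HN type (ℓ=5): μ^(1)=41; μ^(2)=15; μ^(3)=17/2; μ^(4)=-9/2; μ^(5)=-50

((0, 0, 0, 0, 1, 0); (2, 2, 0, 0, 0, 0); (0, 0, 0, 0, 1, 1); (1, 1, 1, 1, 0, 0); (0, 0, 0, 2, 0, 0))


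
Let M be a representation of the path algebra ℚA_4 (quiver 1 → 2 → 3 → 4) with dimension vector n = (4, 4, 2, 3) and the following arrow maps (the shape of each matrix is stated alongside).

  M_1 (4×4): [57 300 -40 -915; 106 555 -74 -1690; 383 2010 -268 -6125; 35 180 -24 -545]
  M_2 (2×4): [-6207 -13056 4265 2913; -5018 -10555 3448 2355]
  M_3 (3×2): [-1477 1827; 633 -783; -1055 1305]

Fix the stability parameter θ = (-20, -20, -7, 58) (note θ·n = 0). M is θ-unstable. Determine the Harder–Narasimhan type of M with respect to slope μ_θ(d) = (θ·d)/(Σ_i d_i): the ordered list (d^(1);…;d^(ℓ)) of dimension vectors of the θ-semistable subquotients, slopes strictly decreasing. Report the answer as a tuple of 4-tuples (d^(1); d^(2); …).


Via rank(M_{q-1}∘⋯∘M_p): M ≅ I[1,1]^2, I[1,3], I[1,4], I[2,2]^2, I[4,4]^2.
μ_θ-semistable layers: μ^(1)=58; μ^(2)=-7; μ^(3)=-20

((0, 0, 0, 3); (0, 0, 2, 0); (4, 4, 0, 0))


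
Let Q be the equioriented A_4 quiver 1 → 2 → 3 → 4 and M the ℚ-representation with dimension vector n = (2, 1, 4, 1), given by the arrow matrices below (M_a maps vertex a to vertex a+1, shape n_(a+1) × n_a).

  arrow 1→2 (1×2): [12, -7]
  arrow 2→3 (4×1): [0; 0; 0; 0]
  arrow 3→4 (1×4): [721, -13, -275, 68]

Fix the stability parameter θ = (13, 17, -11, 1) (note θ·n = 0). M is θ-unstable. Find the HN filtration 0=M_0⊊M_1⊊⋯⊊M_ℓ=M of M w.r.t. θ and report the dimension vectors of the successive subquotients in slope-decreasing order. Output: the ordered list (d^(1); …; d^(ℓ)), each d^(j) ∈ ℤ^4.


Interval decomposition of M: I[1,1], I[1,2], I[3,3]^3, I[3,4].
HN type (ℓ=4): μ^(1)=17; μ^(2)=13; μ^(3)=1; μ^(4)=-11

((0, 1, 0, 0); (2, 0, 0, 0); (0, 0, 0, 1); (0, 0, 4, 0))


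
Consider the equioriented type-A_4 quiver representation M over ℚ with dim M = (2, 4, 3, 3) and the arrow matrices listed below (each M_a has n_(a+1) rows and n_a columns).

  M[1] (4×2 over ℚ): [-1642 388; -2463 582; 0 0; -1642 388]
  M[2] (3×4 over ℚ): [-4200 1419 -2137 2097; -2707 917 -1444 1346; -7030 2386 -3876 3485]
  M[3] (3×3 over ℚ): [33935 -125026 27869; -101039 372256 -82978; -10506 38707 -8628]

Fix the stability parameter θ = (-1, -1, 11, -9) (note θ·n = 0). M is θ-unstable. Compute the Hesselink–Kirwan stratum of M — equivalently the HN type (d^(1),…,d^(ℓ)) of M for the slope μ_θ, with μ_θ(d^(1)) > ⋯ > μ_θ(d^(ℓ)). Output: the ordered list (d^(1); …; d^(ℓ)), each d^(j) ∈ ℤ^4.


Via rank(M_{q-1}∘⋯∘M_p): M ≅ I[1,1], I[1,4], I[2,2], I[2,4]^2.
μ_θ-semistable layers: μ^(1)=1; μ^(2)=-1

((0, 0, 3, 3); (2, 4, 0, 0))


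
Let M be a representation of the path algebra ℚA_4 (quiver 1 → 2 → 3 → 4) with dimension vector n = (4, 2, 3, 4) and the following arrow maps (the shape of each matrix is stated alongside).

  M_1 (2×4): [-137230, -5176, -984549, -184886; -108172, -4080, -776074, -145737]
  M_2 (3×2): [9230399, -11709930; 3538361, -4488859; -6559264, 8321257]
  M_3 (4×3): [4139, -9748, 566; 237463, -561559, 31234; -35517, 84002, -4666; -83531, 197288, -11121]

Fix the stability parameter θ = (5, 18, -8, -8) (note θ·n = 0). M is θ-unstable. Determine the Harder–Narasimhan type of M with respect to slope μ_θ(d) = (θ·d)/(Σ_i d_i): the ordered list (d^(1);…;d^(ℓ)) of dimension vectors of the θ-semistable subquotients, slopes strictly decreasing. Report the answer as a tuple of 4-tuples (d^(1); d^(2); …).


Barcode: M ≅ I[1,1]^2, I[1,4]^2, I[3,4], I[4,4]. HN layers by μ_θ (3 steps, strictly decreasing):
  μ^(1)=5; μ^(2)=7/4; μ^(3)=-8

((2, 0, 0, 0); (2, 2, 2, 2); (0, 0, 1, 2))


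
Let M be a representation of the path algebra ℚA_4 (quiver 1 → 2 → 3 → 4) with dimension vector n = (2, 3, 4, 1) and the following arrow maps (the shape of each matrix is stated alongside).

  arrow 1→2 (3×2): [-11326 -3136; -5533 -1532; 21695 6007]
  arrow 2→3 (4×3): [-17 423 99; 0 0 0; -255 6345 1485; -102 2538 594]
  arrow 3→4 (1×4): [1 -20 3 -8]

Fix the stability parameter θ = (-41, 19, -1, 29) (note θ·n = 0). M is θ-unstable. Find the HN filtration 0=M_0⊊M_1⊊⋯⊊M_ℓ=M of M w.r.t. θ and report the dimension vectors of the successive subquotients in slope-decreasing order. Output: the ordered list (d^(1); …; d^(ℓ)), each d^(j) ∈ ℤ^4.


Via rank(M_{q-1}∘⋯∘M_p): M ≅ I[1,2], I[1,4], I[2,2], I[3,3]^3.
μ_θ-semistable layers: μ^(1)=29; μ^(2)=19; μ^(3)=9; μ^(4)=-1; μ^(5)=-41

((0, 0, 0, 1); (0, 2, 0, 0); (0, 1, 1, 0); (0, 0, 3, 0); (2, 0, 0, 0))


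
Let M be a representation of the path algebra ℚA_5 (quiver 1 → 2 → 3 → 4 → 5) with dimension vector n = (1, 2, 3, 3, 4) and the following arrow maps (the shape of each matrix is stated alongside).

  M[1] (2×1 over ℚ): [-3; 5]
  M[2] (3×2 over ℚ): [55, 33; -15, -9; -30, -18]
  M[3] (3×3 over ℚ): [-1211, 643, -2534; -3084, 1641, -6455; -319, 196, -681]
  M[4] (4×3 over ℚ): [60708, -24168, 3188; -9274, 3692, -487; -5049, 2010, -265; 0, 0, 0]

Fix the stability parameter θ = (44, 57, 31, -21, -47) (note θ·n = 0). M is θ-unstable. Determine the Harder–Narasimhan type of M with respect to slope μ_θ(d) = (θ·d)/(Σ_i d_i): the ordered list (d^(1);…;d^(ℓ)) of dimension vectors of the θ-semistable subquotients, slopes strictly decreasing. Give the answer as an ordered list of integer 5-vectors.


Interval decomposition of M: I[1,2], I[2,5], I[3,4], I[3,5], I[5,5]^2.
HN type (ℓ=5): μ^(1)=57; μ^(2)=44; μ^(3)=5; μ^(4)=-37/3; μ^(5)=-47

((0, 1, 0, 0, 0); (1, 0, 0, 0, 0); (0, 1, 2, 2, 1); (0, 0, 1, 1, 1); (0, 0, 0, 0, 2))


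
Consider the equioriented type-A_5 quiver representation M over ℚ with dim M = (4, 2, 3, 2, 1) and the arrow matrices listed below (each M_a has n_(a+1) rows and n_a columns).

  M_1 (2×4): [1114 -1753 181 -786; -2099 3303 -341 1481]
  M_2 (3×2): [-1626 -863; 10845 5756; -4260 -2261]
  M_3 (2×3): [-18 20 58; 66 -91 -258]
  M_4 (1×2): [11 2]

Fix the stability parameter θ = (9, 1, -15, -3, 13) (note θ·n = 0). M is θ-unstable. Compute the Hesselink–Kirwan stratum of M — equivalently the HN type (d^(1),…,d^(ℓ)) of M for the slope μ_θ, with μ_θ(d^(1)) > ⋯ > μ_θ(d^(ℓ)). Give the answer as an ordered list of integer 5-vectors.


Interval decomposition of M: I[1,1]^2, I[1,4], I[1,5], I[3,3].
HN type (ℓ=4): μ^(1)=13; μ^(2)=9; μ^(3)=-2; μ^(4)=-15

((0, 0, 0, 0, 1); (2, 0, 0, 0, 0); (2, 2, 2, 2, 0); (0, 0, 1, 0, 0))


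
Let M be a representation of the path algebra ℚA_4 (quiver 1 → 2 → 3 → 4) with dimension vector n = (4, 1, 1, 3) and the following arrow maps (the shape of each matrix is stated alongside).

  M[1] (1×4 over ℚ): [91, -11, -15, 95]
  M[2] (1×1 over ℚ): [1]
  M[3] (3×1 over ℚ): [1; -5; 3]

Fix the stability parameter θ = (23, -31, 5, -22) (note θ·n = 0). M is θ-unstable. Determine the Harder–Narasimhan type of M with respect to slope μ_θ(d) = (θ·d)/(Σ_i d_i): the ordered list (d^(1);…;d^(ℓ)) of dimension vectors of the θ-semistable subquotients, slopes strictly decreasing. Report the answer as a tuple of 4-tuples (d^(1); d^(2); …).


Via rank(M_{q-1}∘⋯∘M_p): M ≅ I[1,1]^3, I[1,4], I[4,4]^2.
μ_θ-semistable layers: μ^(1)=23; μ^(2)=-25/4; μ^(3)=-22

((3, 0, 0, 0); (1, 1, 1, 1); (0, 0, 0, 2))


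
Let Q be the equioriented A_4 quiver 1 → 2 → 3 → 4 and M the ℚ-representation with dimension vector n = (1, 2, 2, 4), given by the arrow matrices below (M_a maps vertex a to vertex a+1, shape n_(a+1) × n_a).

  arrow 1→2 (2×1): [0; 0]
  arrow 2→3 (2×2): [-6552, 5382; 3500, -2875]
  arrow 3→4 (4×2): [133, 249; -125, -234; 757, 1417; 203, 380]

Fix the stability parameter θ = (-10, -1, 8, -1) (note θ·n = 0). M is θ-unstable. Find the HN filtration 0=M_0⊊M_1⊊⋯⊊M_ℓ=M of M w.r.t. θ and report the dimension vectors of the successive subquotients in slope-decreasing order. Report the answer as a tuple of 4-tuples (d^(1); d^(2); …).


Barcode: M ≅ I[1,1], I[2,2], I[2,4], I[3,4], I[4,4]^2. HN layers by μ_θ (3 steps, strictly decreasing):
  μ^(1)=7/2; μ^(2)=-1; μ^(3)=-10

((0, 0, 2, 2); (0, 2, 0, 2); (1, 0, 0, 0))


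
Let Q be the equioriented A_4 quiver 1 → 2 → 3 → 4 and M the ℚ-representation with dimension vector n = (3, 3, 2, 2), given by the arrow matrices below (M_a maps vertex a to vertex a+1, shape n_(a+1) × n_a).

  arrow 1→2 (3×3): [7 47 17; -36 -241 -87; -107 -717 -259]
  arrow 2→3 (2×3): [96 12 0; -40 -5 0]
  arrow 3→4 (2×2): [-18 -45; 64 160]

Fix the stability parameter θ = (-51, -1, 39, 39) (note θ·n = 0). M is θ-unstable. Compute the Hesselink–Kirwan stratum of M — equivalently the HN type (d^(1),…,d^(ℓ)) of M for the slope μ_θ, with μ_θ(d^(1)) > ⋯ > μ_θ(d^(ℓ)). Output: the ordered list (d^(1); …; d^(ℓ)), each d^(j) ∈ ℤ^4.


Barcode: M ≅ I[1,1], I[1,2], I[1,4], I[2,2], I[3,3], I[4,4]. HN layers by μ_θ (3 steps, strictly decreasing):
  μ^(1)=39; μ^(2)=-1; μ^(3)=-51

((0, 0, 2, 2); (0, 3, 0, 0); (3, 0, 0, 0))


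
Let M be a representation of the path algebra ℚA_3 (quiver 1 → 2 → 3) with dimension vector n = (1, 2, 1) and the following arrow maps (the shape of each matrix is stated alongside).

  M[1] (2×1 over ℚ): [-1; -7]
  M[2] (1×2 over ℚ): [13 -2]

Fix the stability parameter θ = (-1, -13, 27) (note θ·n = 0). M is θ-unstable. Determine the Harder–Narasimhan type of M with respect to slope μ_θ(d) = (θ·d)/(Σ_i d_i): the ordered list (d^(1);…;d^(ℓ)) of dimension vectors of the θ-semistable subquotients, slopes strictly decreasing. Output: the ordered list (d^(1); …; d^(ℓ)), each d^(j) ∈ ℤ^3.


Via rank(M_{q-1}∘⋯∘M_p): M ≅ I[1,3], I[2,2].
μ_θ-semistable layers: μ^(1)=27; μ^(2)=-7; μ^(3)=-13

((0, 0, 1); (1, 1, 0); (0, 1, 0))


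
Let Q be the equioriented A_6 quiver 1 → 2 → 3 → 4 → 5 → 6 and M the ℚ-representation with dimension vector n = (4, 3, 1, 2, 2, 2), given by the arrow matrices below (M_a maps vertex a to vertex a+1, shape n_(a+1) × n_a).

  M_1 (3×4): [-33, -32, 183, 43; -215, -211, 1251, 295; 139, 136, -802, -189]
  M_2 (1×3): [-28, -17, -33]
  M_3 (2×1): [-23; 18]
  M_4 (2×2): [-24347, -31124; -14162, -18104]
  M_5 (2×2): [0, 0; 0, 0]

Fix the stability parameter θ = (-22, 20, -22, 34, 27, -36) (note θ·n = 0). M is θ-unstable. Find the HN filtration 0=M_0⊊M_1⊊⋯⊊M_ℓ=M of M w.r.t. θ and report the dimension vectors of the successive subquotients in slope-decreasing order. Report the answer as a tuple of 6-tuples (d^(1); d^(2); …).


Interval decomposition of M: I[1,1], I[1,2]^2, I[1,5], I[4,4], I[5,5], I[6,6]^2.
HN type (ℓ=7): μ^(1)=34; μ^(2)=61/2; μ^(3)=27; μ^(4)=20; μ^(5)=-1; μ^(6)=-22; μ^(7)=-36

((0, 0, 0, 1, 0, 0); (0, 0, 0, 1, 1, 0); (0, 0, 0, 0, 1, 0); (0, 2, 0, 0, 0, 0); (0, 1, 1, 0, 0, 0); (4, 0, 0, 0, 0, 0); (0, 0, 0, 0, 0, 2))


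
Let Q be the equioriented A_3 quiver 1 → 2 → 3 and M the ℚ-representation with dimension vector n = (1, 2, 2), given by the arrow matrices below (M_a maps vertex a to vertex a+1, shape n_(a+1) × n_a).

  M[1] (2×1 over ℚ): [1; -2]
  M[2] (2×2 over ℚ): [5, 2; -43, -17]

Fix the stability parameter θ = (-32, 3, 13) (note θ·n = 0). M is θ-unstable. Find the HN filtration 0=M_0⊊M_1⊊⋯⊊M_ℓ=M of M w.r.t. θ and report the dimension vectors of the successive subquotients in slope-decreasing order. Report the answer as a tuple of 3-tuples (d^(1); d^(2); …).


Barcode: M ≅ I[1,3], I[2,3]. HN layers by μ_θ (3 steps, strictly decreasing):
  μ^(1)=13; μ^(2)=3; μ^(3)=-32

((0, 0, 2); (0, 2, 0); (1, 0, 0))


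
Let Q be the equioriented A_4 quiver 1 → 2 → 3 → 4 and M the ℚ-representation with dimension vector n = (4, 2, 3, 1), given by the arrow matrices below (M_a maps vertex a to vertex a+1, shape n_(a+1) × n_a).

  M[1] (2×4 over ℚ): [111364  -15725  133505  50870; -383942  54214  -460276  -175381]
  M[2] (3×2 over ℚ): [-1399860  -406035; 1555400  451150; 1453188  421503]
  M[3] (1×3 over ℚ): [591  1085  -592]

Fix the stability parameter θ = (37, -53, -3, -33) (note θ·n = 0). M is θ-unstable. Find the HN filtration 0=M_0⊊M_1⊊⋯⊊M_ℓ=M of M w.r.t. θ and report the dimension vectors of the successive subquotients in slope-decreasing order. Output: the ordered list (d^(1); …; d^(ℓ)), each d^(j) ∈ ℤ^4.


Interval decomposition of M: I[1,1]^2, I[1,2], I[1,4], I[3,3]^2.
HN type (ℓ=4): μ^(1)=37; μ^(2)=-3; μ^(3)=-8; μ^(4)=-13

((2, 0, 0, 0); (0, 0, 2, 0); (1, 1, 0, 0); (1, 1, 1, 1))


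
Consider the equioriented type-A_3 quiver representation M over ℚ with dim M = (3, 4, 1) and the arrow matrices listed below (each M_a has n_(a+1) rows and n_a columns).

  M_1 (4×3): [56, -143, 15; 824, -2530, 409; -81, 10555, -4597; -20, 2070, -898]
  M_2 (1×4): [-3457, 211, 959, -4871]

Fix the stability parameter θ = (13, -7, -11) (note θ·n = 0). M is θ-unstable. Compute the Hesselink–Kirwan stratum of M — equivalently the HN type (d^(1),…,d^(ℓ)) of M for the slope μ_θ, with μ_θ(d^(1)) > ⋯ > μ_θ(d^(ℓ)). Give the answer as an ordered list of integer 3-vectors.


Via rank(M_{q-1}∘⋯∘M_p): M ≅ I[1,2]^2, I[1,3], I[2,2].
μ_θ-semistable layers: μ^(1)=3; μ^(2)=-5/3; μ^(3)=-7

((2, 2, 0); (1, 1, 1); (0, 1, 0))


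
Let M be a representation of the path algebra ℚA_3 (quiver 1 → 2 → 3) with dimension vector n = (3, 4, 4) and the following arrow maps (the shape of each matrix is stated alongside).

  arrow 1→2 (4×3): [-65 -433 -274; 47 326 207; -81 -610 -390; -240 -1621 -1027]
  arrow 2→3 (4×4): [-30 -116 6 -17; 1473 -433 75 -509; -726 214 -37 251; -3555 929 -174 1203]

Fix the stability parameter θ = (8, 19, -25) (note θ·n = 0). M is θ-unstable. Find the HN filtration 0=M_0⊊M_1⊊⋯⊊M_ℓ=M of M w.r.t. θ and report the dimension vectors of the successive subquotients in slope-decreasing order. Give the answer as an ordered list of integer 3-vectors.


Via rank(M_{q-1}∘⋯∘M_p): M ≅ I[1,3]^3, I[2,2], I[3,3].
μ_θ-semistable layers: μ^(1)=19; μ^(2)=2/3; μ^(3)=-25

((0, 1, 0); (3, 3, 3); (0, 0, 1))


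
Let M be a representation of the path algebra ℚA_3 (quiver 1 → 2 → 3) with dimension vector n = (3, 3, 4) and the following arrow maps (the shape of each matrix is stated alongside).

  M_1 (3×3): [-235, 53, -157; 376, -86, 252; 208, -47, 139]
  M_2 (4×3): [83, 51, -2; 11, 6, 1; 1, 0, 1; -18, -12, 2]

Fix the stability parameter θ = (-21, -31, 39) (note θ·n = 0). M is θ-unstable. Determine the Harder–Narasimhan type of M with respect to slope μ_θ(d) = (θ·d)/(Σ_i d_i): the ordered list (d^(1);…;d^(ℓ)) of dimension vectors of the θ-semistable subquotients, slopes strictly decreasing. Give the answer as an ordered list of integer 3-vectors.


Interval decomposition of M: I[1,2], I[1,3]^2, I[3,3]^2.
HN type (ℓ=2): μ^(1)=39; μ^(2)=-26

((0, 0, 4); (3, 3, 0))
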